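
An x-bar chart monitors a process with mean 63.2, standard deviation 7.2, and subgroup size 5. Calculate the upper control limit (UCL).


UCL = 63.2 + 3 * 7.2 / sqrt(5)

72.86


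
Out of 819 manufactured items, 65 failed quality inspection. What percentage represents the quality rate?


Formula: Quality Rate = Good Pieces / Total Pieces * 100
Good pieces = 819 - 65 = 754
QR = 754 / 819 * 100 = 92.1%

92.1%


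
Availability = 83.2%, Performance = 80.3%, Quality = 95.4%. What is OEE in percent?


Formula: OEE = Availability * Performance * Quality / 10000
A * P = 83.2% * 80.3% / 100 = 66.81%
OEE = 66.81% * 95.4% / 100 = 63.7%

63.7%


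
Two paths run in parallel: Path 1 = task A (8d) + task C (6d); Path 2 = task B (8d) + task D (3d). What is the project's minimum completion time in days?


Path 1 = 8 + 6 = 14 days
Path 2 = 8 + 3 = 11 days
Duration = max(14, 11) = 14 days

14 days


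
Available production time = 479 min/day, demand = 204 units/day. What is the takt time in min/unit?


Formula: Takt Time = Available Production Time / Customer Demand
Takt = 479 min/day / 204 units/day
Takt = 2.35 min/unit

2.35 min/unit


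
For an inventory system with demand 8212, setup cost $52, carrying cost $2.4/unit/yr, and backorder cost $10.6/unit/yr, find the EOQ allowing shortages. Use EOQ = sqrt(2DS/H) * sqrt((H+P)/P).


Formula: EOQ* = sqrt(2DS/H) * sqrt((H+P)/P)
Base EOQ = sqrt(2*8212*52/2.4) = 596.53 units
Correction = sqrt((2.4+10.6)/10.6) = 1.10744
EOQ* = 596.53 * 1.10744 = 660.6 units

660.6 units


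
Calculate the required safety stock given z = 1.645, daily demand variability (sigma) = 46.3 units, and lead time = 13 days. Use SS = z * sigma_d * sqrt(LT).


Formula: SS = z * sigma_d * sqrt(LT)
sqrt(LT) = sqrt(13) = 3.6056
SS = 1.645 * 46.3 * 3.6056
SS = 274.6 units

274.6 units


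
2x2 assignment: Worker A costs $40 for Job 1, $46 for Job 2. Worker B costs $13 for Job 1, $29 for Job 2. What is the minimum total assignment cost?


Option 1: A->1 + B->2 = $40 + $29 = $69
Option 2: A->2 + B->1 = $46 + $13 = $59
Min cost = min($69, $59) = $59

$59


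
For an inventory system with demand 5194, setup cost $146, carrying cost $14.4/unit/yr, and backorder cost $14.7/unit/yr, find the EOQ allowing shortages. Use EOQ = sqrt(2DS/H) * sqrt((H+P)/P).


Formula: EOQ* = sqrt(2DS/H) * sqrt((H+P)/P)
Base EOQ = sqrt(2*5194*146/14.4) = 324.53 units
Correction = sqrt((14.4+14.7)/14.7) = 1.40698
EOQ* = 324.53 * 1.40698 = 456.6 units

456.6 units


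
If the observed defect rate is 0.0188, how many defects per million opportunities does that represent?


DPMO = defect_rate * 1000000 = 0.0188 * 1000000

18800


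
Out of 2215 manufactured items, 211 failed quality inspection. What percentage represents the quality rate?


Formula: Quality Rate = Good Pieces / Total Pieces * 100
Good pieces = 2215 - 211 = 2004
QR = 2004 / 2215 * 100 = 90.5%

90.5%


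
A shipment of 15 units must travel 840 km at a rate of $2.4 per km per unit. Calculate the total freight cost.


TC = dist * cost * units = 840 * 2.4 * 15 = $30240.00

$30240.00


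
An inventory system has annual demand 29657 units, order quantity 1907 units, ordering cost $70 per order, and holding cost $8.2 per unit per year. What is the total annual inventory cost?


TC = 29657/1907 * 70 + 1907/2 * 8.2

$8907.32


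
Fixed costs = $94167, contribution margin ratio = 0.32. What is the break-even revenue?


Formula: BER = Fixed Costs / Contribution Margin Ratio
BER = $94167 / 0.32
BER = $294271.88 (to the nearest cent)

$294271.88


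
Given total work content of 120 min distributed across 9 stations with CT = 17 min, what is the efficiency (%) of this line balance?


Formula: Efficiency = Sum of Task Times / (N_stations * CT) * 100
Total station capacity = 9 stations * 17 min = 153 min
Efficiency = 120 / 153 * 100 = 78.4%

78.4%


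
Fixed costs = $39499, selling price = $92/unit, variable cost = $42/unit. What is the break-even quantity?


Formula: BEQ = Fixed Costs / (Price - Variable Cost)
Contribution margin = $92 - $42 = $50/unit
BEQ = ceil($39499 / $50/unit) = ceil(789.98) = 790 units

790 units


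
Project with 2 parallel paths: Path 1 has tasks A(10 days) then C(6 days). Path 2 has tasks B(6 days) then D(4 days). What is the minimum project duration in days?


Path 1 = 10 + 6 = 16 days
Path 2 = 6 + 4 = 10 days
Duration = max(16, 10) = 16 days

16 days


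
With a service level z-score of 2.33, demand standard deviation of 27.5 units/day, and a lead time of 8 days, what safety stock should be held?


Formula: SS = z * sigma_d * sqrt(LT)
sqrt(LT) = sqrt(8) = 2.8284
SS = 2.33 * 27.5 * 2.8284
SS = 181.2 units

181.2 units


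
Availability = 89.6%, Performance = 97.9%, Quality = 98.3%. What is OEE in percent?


Formula: OEE = Availability * Performance * Quality / 10000
A * P = 89.6% * 97.9% / 100 = 87.72%
OEE = 87.72% * 98.3% / 100 = 86.2%

86.2%


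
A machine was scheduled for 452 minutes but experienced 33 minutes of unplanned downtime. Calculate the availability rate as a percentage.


Formula: Availability = (Planned Time - Downtime) / Planned Time * 100
Uptime = 452 - 33 = 419 min
Availability = 419 / 452 * 100 = 92.7%

92.7%


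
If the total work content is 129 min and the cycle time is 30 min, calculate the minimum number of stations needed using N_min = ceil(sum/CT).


Formula: N_min = ceil(Sum of Task Times / Cycle Time)
N_min = ceil(129 min / 30 min) = ceil(4.3)
N_min = 5 stations

5


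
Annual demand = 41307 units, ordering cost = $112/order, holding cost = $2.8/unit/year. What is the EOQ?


Formula: EOQ = sqrt(2 * D * S / H)
Numerator: 2 * 41307 * 112 = 9252768
2DS/H = 9252768 / 2.8 = 3304560.0
EOQ = sqrt(3304560.0) = 1817.8 units

1817.8 units


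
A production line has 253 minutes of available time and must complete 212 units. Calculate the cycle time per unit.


Formula: CT = Available Time / Number of Units
CT = 253 min / 212 units
CT = 1.19 min/unit

1.19 min/unit


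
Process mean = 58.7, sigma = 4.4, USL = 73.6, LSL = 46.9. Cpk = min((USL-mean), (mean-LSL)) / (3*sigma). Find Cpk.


Cpu = (73.6 - 58.7) / (3 * 4.4) = 1.13
Cpl = (58.7 - 46.9) / (3 * 4.4) = 0.89
Cpk = min(1.13, 0.89) = 0.89

0.89


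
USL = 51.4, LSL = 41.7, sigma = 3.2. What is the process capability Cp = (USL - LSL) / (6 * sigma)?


Cp = (51.4 - 41.7) / (6 * 3.2)

0.51


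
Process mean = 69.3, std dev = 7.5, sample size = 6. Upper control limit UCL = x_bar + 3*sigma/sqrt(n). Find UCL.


UCL = 69.3 + 3 * 7.5 / sqrt(6)

78.49


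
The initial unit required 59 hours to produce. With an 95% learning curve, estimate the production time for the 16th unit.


Formula: T_n = T_1 * (learning_rate)^(log2(n)) where learning_rate = rate/100
Doublings = log2(16) = 4
T_n = 59 * 0.95^4
T_n = 59 * 0.8145 = 48.1 hours

48.1 hours


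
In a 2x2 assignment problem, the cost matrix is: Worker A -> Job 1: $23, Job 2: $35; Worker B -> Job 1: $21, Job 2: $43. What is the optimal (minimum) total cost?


Option 1: A->1 + B->2 = $23 + $43 = $66
Option 2: A->2 + B->1 = $35 + $21 = $56
Min cost = min($66, $56) = $56

$56


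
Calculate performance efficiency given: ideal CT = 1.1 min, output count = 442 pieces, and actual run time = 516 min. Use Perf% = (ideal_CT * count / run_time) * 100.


Formula: Performance = (Ideal CT * Total Count) / Run Time * 100
Ideal output time = 1.1 * 442 = 486.2 min
Performance = 486.2 / 516 * 100 = 94.2%

94.2%


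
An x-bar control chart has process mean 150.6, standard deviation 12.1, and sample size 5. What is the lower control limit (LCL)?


LCL = 150.6 - 3 * 12.1 / sqrt(5)

134.37


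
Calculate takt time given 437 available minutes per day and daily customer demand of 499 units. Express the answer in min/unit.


Formula: Takt Time = Available Production Time / Customer Demand
Takt = 437 min/day / 499 units/day
Takt = 0.88 min/unit

0.88 min/unit


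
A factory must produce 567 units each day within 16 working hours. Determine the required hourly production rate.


Formula: Production Rate = Daily Demand / Available Hours
Rate = 567 units/day / 16 hours/day
Rate = 35.4 units/hour

35.4 units/hour


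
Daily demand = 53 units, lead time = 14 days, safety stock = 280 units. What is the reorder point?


Formula: ROP = (Daily Demand * Lead Time) + Safety Stock
Demand during lead time = 53 * 14 = 742 units
ROP = 742 + 280 = 1022 units

1022 units


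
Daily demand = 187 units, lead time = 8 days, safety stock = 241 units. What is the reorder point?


Formula: ROP = (Daily Demand * Lead Time) + Safety Stock
Demand during lead time = 187 * 8 = 1496 units
ROP = 1496 + 241 = 1737 units

1737 units


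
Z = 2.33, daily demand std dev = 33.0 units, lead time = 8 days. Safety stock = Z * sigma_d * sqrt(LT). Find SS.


Formula: SS = z * sigma_d * sqrt(LT)
sqrt(LT) = sqrt(8) = 2.8284
SS = 2.33 * 33.0 * 2.8284
SS = 217.5 units

217.5 units


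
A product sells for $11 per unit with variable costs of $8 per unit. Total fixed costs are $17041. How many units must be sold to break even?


Formula: BEQ = Fixed Costs / (Price - Variable Cost)
Contribution margin = $11 - $8 = $3/unit
BEQ = ceil($17041 / $3/unit) = ceil(5680.33) = 5681 units

5681 units


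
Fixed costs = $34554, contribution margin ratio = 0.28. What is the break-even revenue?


Formula: BER = Fixed Costs / Contribution Margin Ratio
BER = $34554 / 0.28
BER = $123407.14 (to the nearest cent)

$123407.14


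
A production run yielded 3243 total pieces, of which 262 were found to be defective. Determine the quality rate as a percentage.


Formula: Quality Rate = Good Pieces / Total Pieces * 100
Good pieces = 3243 - 262 = 2981
QR = 2981 / 3243 * 100 = 91.9%

91.9%


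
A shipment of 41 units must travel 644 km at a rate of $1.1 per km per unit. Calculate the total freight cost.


TC = dist * cost * units = 644 * 1.1 * 41 = $29044.40

$29044.40


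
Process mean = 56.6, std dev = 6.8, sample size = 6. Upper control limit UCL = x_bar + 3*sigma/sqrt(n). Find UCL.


UCL = 56.6 + 3 * 6.8 / sqrt(6)

64.93


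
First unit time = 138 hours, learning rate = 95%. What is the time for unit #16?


Formula: T_n = T_1 * (learning_rate)^(log2(n)) where learning_rate = rate/100
Doublings = log2(16) = 4
T_n = 138 * 0.95^4
T_n = 138 * 0.8145 = 112.4 hours

112.4 hours


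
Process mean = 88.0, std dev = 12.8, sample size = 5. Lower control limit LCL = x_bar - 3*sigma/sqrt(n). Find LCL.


LCL = 88.0 - 3 * 12.8 / sqrt(5)

70.83


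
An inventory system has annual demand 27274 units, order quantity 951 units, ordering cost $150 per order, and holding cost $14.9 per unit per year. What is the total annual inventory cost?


TC = 27274/951 * 150 + 951/2 * 14.9

$11386.84


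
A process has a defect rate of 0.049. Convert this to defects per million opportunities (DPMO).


DPMO = defect_rate * 1000000 = 0.049 * 1000000

49000


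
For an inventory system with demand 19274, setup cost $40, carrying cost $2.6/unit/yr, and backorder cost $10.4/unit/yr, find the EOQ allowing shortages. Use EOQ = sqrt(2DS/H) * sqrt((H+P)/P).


Formula: EOQ* = sqrt(2DS/H) * sqrt((H+P)/P)
Base EOQ = sqrt(2*19274*40/2.6) = 770.09 units
Correction = sqrt((2.6+10.4)/10.4) = 1.11803
EOQ* = 770.09 * 1.11803 = 861.0 units

861.0 units


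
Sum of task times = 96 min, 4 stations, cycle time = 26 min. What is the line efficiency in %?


Formula: Efficiency = Sum of Task Times / (N_stations * CT) * 100
Total station capacity = 4 stations * 26 min = 104 min
Efficiency = 96 / 104 * 100 = 92.3%

92.3%


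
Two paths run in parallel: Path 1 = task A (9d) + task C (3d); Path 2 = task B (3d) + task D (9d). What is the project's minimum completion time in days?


Path 1 = 9 + 3 = 12 days
Path 2 = 3 + 9 = 12 days
Duration = max(12, 12) = 12 days

12 days


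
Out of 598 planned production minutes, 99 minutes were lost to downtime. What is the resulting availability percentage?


Formula: Availability = (Planned Time - Downtime) / Planned Time * 100
Uptime = 598 - 99 = 499 min
Availability = 499 / 598 * 100 = 83.4%

83.4%


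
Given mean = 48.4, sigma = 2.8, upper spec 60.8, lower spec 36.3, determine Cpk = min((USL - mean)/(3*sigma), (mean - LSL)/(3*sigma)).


Cpu = (60.8 - 48.4) / (3 * 2.8) = 1.48
Cpl = (48.4 - 36.3) / (3 * 2.8) = 1.44
Cpk = min(1.48, 1.44) = 1.44

1.44


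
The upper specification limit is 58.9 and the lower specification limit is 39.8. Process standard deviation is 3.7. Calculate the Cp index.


Cp = (58.9 - 39.8) / (6 * 3.7)

0.86


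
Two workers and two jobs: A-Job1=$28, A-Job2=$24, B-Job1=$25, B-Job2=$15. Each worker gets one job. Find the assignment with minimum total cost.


Option 1: A->1 + B->2 = $28 + $15 = $43
Option 2: A->2 + B->1 = $24 + $25 = $49
Min cost = min($43, $49) = $43

$43


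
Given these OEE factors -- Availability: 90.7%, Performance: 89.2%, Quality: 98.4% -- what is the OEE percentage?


Formula: OEE = Availability * Performance * Quality / 10000
A * P = 90.7% * 89.2% / 100 = 80.9%
OEE = 80.9% * 98.4% / 100 = 79.6%

79.6%


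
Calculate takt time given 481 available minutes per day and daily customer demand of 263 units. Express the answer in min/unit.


Formula: Takt Time = Available Production Time / Customer Demand
Takt = 481 min/day / 263 units/day
Takt = 1.83 min/unit

1.83 min/unit


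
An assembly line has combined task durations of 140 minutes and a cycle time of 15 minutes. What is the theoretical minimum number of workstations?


Formula: N_min = ceil(Sum of Task Times / Cycle Time)
N_min = ceil(140 min / 15 min) = ceil(9.3333)
N_min = 10 stations

10


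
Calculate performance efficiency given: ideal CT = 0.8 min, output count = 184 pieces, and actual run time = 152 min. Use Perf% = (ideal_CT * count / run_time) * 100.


Formula: Performance = (Ideal CT * Total Count) / Run Time * 100
Ideal output time = 0.8 * 184 = 147.2 min
Performance = 147.2 / 152 * 100 = 96.8%

96.8%


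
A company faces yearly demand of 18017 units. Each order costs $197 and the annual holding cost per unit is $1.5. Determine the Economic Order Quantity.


Formula: EOQ = sqrt(2 * D * S / H)
Numerator: 2 * 18017 * 197 = 7098698
2DS/H = 7098698 / 1.5 = 4732465.3
EOQ = sqrt(4732465.3) = 2175.4 units

2175.4 units


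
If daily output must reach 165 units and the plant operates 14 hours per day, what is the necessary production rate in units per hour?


Formula: Production Rate = Daily Demand / Available Hours
Rate = 165 units/day / 14 hours/day
Rate = 11.8 units/hour

11.8 units/hour


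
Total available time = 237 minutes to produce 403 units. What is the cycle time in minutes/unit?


Formula: CT = Available Time / Number of Units
CT = 237 min / 403 units
CT = 0.59 min/unit

0.59 min/unit


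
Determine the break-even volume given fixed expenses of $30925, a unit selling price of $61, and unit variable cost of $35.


Formula: BEQ = Fixed Costs / (Price - Variable Cost)
Contribution margin = $61 - $35 = $26/unit
BEQ = ceil($30925 / $26/unit) = ceil(1189.42) = 1190 units

1190 units


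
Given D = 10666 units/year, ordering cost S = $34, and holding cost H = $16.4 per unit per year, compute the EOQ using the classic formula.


Formula: EOQ = sqrt(2 * D * S / H)
Numerator: 2 * 10666 * 34 = 725288
2DS/H = 725288 / 16.4 = 44224.9
EOQ = sqrt(44224.9) = 210.3 units

210.3 units


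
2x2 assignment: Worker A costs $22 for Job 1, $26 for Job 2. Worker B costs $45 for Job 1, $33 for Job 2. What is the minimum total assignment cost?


Option 1: A->1 + B->2 = $22 + $33 = $55
Option 2: A->2 + B->1 = $26 + $45 = $71
Min cost = min($55, $71) = $55

$55


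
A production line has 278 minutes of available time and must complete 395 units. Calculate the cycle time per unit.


Formula: CT = Available Time / Number of Units
CT = 278 min / 395 units
CT = 0.7 min/unit

0.7 min/unit


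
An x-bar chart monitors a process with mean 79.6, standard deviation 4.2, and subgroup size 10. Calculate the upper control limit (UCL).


UCL = 79.6 + 3 * 4.2 / sqrt(10)

83.58


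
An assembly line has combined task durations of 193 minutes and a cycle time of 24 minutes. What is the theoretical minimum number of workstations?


Formula: N_min = ceil(Sum of Task Times / Cycle Time)
N_min = ceil(193 min / 24 min) = ceil(8.0417)
N_min = 9 stations

9


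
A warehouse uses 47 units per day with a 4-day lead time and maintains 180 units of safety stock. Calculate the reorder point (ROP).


Formula: ROP = (Daily Demand * Lead Time) + Safety Stock
Demand during lead time = 47 * 4 = 188 units
ROP = 188 + 180 = 368 units

368 units


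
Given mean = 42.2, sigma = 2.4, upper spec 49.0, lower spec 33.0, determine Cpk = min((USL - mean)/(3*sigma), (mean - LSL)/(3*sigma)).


Cpu = (49.0 - 42.2) / (3 * 2.4) = 0.94
Cpl = (42.2 - 33.0) / (3 * 2.4) = 1.28
Cpk = min(0.94, 1.28) = 0.94

0.94


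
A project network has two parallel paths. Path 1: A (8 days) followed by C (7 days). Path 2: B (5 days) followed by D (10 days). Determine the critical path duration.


Path 1 = 8 + 7 = 15 days
Path 2 = 5 + 10 = 15 days
Duration = max(15, 15) = 15 days

15 days


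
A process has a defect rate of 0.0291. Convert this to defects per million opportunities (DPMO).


DPMO = defect_rate * 1000000 = 0.0291 * 1000000

29100


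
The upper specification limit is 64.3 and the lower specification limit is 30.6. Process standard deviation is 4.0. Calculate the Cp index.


Cp = (64.3 - 30.6) / (6 * 4.0)

1.4


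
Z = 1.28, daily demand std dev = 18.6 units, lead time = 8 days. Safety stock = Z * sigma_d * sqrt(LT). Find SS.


Formula: SS = z * sigma_d * sqrt(LT)
sqrt(LT) = sqrt(8) = 2.8284
SS = 1.28 * 18.6 * 2.8284
SS = 67.3 units

67.3 units


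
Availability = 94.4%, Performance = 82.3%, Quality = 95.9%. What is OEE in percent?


Formula: OEE = Availability * Performance * Quality / 10000
A * P = 94.4% * 82.3% / 100 = 77.69%
OEE = 77.69% * 95.9% / 100 = 74.5%

74.5%


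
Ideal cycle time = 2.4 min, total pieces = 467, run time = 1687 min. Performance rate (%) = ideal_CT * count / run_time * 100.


Formula: Performance = (Ideal CT * Total Count) / Run Time * 100
Ideal output time = 2.4 * 467 = 1120.8 min
Performance = 1120.8 / 1687 * 100 = 66.4%

66.4%


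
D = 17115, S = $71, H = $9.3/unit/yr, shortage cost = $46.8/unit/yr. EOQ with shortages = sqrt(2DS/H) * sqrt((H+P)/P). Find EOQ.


Formula: EOQ* = sqrt(2DS/H) * sqrt((H+P)/P)
Base EOQ = sqrt(2*17115*71/9.3) = 511.2 units
Correction = sqrt((9.3+46.8)/46.8) = 1.09486
EOQ* = 511.2 * 1.09486 = 559.7 units

559.7 units


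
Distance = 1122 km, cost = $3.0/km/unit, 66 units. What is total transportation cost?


TC = dist * cost * units = 1122 * 3.0 * 66 = $222156.00

$222156.00


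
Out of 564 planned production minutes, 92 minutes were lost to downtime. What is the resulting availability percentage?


Formula: Availability = (Planned Time - Downtime) / Planned Time * 100
Uptime = 564 - 92 = 472 min
Availability = 472 / 564 * 100 = 83.7%

83.7%


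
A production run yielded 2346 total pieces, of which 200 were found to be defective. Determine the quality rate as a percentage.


Formula: Quality Rate = Good Pieces / Total Pieces * 100
Good pieces = 2346 - 200 = 2146
QR = 2146 / 2346 * 100 = 91.5%

91.5%


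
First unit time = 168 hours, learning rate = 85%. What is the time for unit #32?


Formula: T_n = T_1 * (learning_rate)^(log2(n)) where learning_rate = rate/100
Doublings = log2(32) = 5
T_n = 168 * 0.85^5
T_n = 168 * 0.4437 = 74.5 hours

74.5 hours


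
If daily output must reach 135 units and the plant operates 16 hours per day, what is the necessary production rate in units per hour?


Formula: Production Rate = Daily Demand / Available Hours
Rate = 135 units/day / 16 hours/day
Rate = 8.4 units/hour

8.4 units/hour


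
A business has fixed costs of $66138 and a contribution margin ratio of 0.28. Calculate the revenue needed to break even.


Formula: BER = Fixed Costs / Contribution Margin Ratio
BER = $66138 / 0.28
BER = $236207.14 (to the nearest cent)

$236207.14


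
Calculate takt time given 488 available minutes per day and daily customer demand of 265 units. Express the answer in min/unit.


Formula: Takt Time = Available Production Time / Customer Demand
Takt = 488 min/day / 265 units/day
Takt = 1.84 min/unit

1.84 min/unit


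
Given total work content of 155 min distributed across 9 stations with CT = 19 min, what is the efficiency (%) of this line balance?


Formula: Efficiency = Sum of Task Times / (N_stations * CT) * 100
Total station capacity = 9 stations * 19 min = 171 min
Efficiency = 155 / 171 * 100 = 90.6%

90.6%


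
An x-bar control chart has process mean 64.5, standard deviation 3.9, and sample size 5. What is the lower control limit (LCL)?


LCL = 64.5 - 3 * 3.9 / sqrt(5)

59.27


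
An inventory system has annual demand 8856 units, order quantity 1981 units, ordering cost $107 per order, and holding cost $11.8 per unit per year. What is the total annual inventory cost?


TC = 8856/1981 * 107 + 1981/2 * 11.8

$12166.24


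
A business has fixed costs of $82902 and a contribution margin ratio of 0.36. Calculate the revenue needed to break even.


Formula: BER = Fixed Costs / Contribution Margin Ratio
BER = $82902 / 0.36
BER = $230283.33 (to the nearest cent)

$230283.33


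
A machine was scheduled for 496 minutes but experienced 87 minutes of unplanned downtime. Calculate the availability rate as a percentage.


Formula: Availability = (Planned Time - Downtime) / Planned Time * 100
Uptime = 496 - 87 = 409 min
Availability = 409 / 496 * 100 = 82.5%

82.5%


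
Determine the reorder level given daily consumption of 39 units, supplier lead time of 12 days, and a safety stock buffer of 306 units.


Formula: ROP = (Daily Demand * Lead Time) + Safety Stock
Demand during lead time = 39 * 12 = 468 units
ROP = 468 + 306 = 774 units

774 units


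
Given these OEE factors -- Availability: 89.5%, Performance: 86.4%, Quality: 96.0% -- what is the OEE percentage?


Formula: OEE = Availability * Performance * Quality / 10000
A * P = 89.5% * 86.4% / 100 = 77.33%
OEE = 77.33% * 96.0% / 100 = 74.2%

74.2%


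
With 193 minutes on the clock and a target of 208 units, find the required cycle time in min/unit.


Formula: CT = Available Time / Number of Units
CT = 193 min / 208 units
CT = 0.93 min/unit

0.93 min/unit


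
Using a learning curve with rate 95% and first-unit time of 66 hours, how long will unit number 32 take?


Formula: T_n = T_1 * (learning_rate)^(log2(n)) where learning_rate = rate/100
Doublings = log2(32) = 5
T_n = 66 * 0.95^5
T_n = 66 * 0.7738 = 51.1 hours

51.1 hours


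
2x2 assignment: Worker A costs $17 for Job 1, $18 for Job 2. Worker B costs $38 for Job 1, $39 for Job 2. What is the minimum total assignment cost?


Option 1: A->1 + B->2 = $17 + $39 = $56
Option 2: A->2 + B->1 = $18 + $38 = $56
Min cost = min($56, $56) = $56

$56


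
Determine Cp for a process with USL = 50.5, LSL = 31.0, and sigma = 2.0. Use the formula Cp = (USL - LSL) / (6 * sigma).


Cp = (50.5 - 31.0) / (6 * 2.0)

1.63


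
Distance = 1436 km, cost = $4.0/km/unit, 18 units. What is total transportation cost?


TC = dist * cost * units = 1436 * 4.0 * 18 = $103392.00

$103392.00


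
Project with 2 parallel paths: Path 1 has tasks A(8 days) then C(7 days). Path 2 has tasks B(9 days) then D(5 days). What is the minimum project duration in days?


Path 1 = 8 + 7 = 15 days
Path 2 = 9 + 5 = 14 days
Duration = max(15, 14) = 15 days

15 days


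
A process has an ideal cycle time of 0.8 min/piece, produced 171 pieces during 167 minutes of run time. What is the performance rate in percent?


Formula: Performance = (Ideal CT * Total Count) / Run Time * 100
Ideal output time = 0.8 * 171 = 136.8 min
Performance = 136.8 / 167 * 100 = 81.9%

81.9%


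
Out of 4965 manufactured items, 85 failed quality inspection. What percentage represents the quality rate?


Formula: Quality Rate = Good Pieces / Total Pieces * 100
Good pieces = 4965 - 85 = 4880
QR = 4880 / 4965 * 100 = 98.3%

98.3%


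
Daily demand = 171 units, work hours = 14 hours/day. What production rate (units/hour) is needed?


Formula: Production Rate = Daily Demand / Available Hours
Rate = 171 units/day / 14 hours/day
Rate = 12.2 units/hour

12.2 units/hour


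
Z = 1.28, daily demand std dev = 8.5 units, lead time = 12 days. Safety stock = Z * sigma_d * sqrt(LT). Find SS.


Formula: SS = z * sigma_d * sqrt(LT)
sqrt(LT) = sqrt(12) = 3.4641
SS = 1.28 * 8.5 * 3.4641
SS = 37.7 units

37.7 units


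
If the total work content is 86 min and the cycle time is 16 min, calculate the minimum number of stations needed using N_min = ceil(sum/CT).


Formula: N_min = ceil(Sum of Task Times / Cycle Time)
N_min = ceil(86 min / 16 min) = ceil(5.375)
N_min = 6 stations

6


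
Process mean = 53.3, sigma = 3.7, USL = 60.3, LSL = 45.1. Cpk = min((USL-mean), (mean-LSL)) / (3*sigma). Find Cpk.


Cpu = (60.3 - 53.3) / (3 * 3.7) = 0.63
Cpl = (53.3 - 45.1) / (3 * 3.7) = 0.74
Cpk = min(0.63, 0.74) = 0.63

0.63


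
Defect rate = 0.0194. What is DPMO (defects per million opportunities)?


DPMO = defect_rate * 1000000 = 0.0194 * 1000000

19400


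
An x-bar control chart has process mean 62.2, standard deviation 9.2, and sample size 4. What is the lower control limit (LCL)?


LCL = 62.2 - 3 * 9.2 / sqrt(4)

48.4


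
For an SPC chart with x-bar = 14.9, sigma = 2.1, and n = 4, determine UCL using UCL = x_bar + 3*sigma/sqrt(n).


UCL = 14.9 + 3 * 2.1 / sqrt(4)

18.05


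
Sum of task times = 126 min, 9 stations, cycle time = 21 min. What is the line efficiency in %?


Formula: Efficiency = Sum of Task Times / (N_stations * CT) * 100
Total station capacity = 9 stations * 21 min = 189 min
Efficiency = 126 / 189 * 100 = 66.7%

66.7%


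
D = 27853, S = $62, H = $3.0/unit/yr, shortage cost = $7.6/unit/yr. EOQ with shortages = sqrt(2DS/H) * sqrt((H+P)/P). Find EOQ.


Formula: EOQ* = sqrt(2DS/H) * sqrt((H+P)/P)
Base EOQ = sqrt(2*27853*62/3.0) = 1072.97 units
Correction = sqrt((3.0+7.6)/7.6) = 1.18099
EOQ* = 1072.97 * 1.18099 = 1267.2 units

1267.2 units


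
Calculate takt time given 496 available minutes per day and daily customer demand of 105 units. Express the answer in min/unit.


Formula: Takt Time = Available Production Time / Customer Demand
Takt = 496 min/day / 105 units/day
Takt = 4.72 min/unit

4.72 min/unit


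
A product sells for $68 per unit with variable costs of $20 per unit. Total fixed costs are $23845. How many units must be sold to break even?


Formula: BEQ = Fixed Costs / (Price - Variable Cost)
Contribution margin = $68 - $20 = $48/unit
BEQ = ceil($23845 / $48/unit) = ceil(496.77) = 497 units

497 units


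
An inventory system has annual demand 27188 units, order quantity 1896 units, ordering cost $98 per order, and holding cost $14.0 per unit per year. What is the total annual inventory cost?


TC = 27188/1896 * 98 + 1896/2 * 14.0

$14677.29


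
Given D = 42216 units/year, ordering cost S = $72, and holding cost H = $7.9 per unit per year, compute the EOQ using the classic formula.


Formula: EOQ = sqrt(2 * D * S / H)
Numerator: 2 * 42216 * 72 = 6079104
2DS/H = 6079104 / 7.9 = 769506.8
EOQ = sqrt(769506.8) = 877.2 units

877.2 units


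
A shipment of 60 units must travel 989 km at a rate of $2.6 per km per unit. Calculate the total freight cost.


TC = dist * cost * units = 989 * 2.6 * 60 = $154284.00

$154284.00


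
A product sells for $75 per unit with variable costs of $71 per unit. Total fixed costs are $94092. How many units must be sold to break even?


Formula: BEQ = Fixed Costs / (Price - Variable Cost)
Contribution margin = $75 - $71 = $4/unit
BEQ = ceil($94092 / $4/unit) = ceil(23523.0) = 23523 units

23523 units


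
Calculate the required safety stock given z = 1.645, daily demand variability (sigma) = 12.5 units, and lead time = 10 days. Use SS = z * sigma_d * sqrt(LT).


Formula: SS = z * sigma_d * sqrt(LT)
sqrt(LT) = sqrt(10) = 3.1623
SS = 1.645 * 12.5 * 3.1623
SS = 65.0 units

65.0 units


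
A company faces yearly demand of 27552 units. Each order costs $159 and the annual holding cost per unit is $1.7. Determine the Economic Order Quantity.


Formula: EOQ = sqrt(2 * D * S / H)
Numerator: 2 * 27552 * 159 = 8761536
2DS/H = 8761536 / 1.7 = 5153844.7
EOQ = sqrt(5153844.7) = 2270.2 units

2270.2 units


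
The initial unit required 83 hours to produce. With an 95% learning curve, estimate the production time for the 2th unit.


Formula: T_n = T_1 * (learning_rate)^(log2(n)) where learning_rate = rate/100
Doublings = log2(2) = 1
T_n = 83 * 0.95^1
T_n = 83 * 0.95 = 78.9 hours

78.9 hours


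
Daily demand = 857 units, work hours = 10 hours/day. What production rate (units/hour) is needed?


Formula: Production Rate = Daily Demand / Available Hours
Rate = 857 units/day / 10 hours/day
Rate = 85.7 units/hour

85.7 units/hour


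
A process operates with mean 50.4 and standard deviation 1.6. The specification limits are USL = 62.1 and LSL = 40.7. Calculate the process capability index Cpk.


Cpu = (62.1 - 50.4) / (3 * 1.6) = 2.44
Cpl = (50.4 - 40.7) / (3 * 1.6) = 2.02
Cpk = min(2.44, 2.02) = 2.02

2.02


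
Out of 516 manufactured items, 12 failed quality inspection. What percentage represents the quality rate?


Formula: Quality Rate = Good Pieces / Total Pieces * 100
Good pieces = 516 - 12 = 504
QR = 504 / 516 * 100 = 97.7%

97.7%


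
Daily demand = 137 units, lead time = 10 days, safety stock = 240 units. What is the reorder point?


Formula: ROP = (Daily Demand * Lead Time) + Safety Stock
Demand during lead time = 137 * 10 = 1370 units
ROP = 1370 + 240 = 1610 units

1610 units


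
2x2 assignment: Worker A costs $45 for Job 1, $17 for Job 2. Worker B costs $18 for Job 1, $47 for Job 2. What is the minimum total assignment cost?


Option 1: A->1 + B->2 = $45 + $47 = $92
Option 2: A->2 + B->1 = $17 + $18 = $35
Min cost = min($92, $35) = $35

$35


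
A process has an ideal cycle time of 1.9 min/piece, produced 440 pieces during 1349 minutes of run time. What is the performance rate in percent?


Formula: Performance = (Ideal CT * Total Count) / Run Time * 100
Ideal output time = 1.9 * 440 = 836.0 min
Performance = 836.0 / 1349 * 100 = 62.0%

62.0%


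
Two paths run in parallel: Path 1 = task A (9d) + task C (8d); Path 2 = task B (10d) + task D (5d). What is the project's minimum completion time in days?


Path 1 = 9 + 8 = 17 days
Path 2 = 10 + 5 = 15 days
Duration = max(17, 15) = 17 days

17 days


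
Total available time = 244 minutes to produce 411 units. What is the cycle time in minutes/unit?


Formula: CT = Available Time / Number of Units
CT = 244 min / 411 units
CT = 0.59 min/unit

0.59 min/unit


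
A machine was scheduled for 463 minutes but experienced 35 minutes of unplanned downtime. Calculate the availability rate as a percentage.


Formula: Availability = (Planned Time - Downtime) / Planned Time * 100
Uptime = 463 - 35 = 428 min
Availability = 428 / 463 * 100 = 92.4%

92.4%


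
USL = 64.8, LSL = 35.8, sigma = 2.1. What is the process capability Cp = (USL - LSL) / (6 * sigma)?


Cp = (64.8 - 35.8) / (6 * 2.1)

2.3


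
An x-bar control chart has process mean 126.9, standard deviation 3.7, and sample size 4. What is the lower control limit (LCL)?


LCL = 126.9 - 3 * 3.7 / sqrt(4)

121.35


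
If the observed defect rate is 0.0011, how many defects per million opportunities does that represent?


DPMO = defect_rate * 1000000 = 0.0011 * 1000000

1100


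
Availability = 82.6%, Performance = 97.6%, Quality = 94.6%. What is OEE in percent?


Formula: OEE = Availability * Performance * Quality / 10000
A * P = 82.6% * 97.6% / 100 = 80.62%
OEE = 80.62% * 94.6% / 100 = 76.3%

76.3%


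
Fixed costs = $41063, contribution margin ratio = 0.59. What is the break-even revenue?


Formula: BER = Fixed Costs / Contribution Margin Ratio
BER = $41063 / 0.59
BER = $69598.31 (to the nearest cent)

$69598.31


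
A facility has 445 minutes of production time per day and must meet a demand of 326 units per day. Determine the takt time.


Formula: Takt Time = Available Production Time / Customer Demand
Takt = 445 min/day / 326 units/day
Takt = 1.37 min/unit

1.37 min/unit


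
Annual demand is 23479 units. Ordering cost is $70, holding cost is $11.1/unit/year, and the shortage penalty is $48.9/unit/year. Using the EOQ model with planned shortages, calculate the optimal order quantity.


Formula: EOQ* = sqrt(2DS/H) * sqrt((H+P)/P)
Base EOQ = sqrt(2*23479*70/11.1) = 544.18 units
Correction = sqrt((11.1+48.9)/48.9) = 1.1077
EOQ* = 544.18 * 1.1077 = 602.8 units

602.8 units


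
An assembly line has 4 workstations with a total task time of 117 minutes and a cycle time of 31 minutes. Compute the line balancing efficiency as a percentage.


Formula: Efficiency = Sum of Task Times / (N_stations * CT) * 100
Total station capacity = 4 stations * 31 min = 124 min
Efficiency = 117 / 124 * 100 = 94.4%

94.4%


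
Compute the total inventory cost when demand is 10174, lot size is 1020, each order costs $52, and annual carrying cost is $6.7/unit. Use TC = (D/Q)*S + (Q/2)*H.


TC = 10174/1020 * 52 + 1020/2 * 6.7

$3935.67


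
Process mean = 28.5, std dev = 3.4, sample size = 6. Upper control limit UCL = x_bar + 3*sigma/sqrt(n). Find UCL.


UCL = 28.5 + 3 * 3.4 / sqrt(6)

32.66


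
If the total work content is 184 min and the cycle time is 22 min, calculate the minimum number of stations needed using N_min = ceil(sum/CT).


Formula: N_min = ceil(Sum of Task Times / Cycle Time)
N_min = ceil(184 min / 22 min) = ceil(8.3636)
N_min = 9 stations

9


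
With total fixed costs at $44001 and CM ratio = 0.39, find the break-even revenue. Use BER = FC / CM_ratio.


Formula: BER = Fixed Costs / Contribution Margin Ratio
BER = $44001 / 0.39
BER = $112823.08 (to the nearest cent)

$112823.08


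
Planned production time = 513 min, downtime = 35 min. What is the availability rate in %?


Formula: Availability = (Planned Time - Downtime) / Planned Time * 100
Uptime = 513 - 35 = 478 min
Availability = 478 / 513 * 100 = 93.2%

93.2%


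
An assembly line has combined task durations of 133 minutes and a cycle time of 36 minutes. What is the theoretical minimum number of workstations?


Formula: N_min = ceil(Sum of Task Times / Cycle Time)
N_min = ceil(133 min / 36 min) = ceil(3.6944)
N_min = 4 stations

4


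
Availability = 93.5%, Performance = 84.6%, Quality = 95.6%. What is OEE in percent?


Formula: OEE = Availability * Performance * Quality / 10000
A * P = 93.5% * 84.6% / 100 = 79.1%
OEE = 79.1% * 95.6% / 100 = 75.6%

75.6%


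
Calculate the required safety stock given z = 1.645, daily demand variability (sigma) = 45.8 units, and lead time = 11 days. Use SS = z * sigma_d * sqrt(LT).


Formula: SS = z * sigma_d * sqrt(LT)
sqrt(LT) = sqrt(11) = 3.3166
SS = 1.645 * 45.8 * 3.3166
SS = 249.9 units

249.9 units


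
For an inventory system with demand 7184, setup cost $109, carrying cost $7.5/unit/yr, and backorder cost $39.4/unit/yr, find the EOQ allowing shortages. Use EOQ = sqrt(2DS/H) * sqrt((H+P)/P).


Formula: EOQ* = sqrt(2DS/H) * sqrt((H+P)/P)
Base EOQ = sqrt(2*7184*109/7.5) = 456.96 units
Correction = sqrt((7.5+39.4)/39.4) = 1.09103
EOQ* = 456.96 * 1.09103 = 498.6 units

498.6 units


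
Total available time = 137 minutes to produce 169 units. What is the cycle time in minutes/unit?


Formula: CT = Available Time / Number of Units
CT = 137 min / 169 units
CT = 0.81 min/unit

0.81 min/unit


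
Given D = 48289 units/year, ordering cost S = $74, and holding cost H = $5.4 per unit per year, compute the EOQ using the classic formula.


Formula: EOQ = sqrt(2 * D * S / H)
Numerator: 2 * 48289 * 74 = 7146772
2DS/H = 7146772 / 5.4 = 1323476.3
EOQ = sqrt(1323476.3) = 1150.4 units

1150.4 units


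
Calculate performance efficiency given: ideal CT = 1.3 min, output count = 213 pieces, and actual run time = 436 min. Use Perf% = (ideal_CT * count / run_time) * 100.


Formula: Performance = (Ideal CT * Total Count) / Run Time * 100
Ideal output time = 1.3 * 213 = 276.9 min
Performance = 276.9 / 436 * 100 = 63.5%

63.5%


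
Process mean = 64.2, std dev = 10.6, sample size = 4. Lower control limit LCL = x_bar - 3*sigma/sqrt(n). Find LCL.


LCL = 64.2 - 3 * 10.6 / sqrt(4)

48.3


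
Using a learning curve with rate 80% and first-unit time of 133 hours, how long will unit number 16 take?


Formula: T_n = T_1 * (learning_rate)^(log2(n)) where learning_rate = rate/100
Doublings = log2(16) = 4
T_n = 133 * 0.8^4
T_n = 133 * 0.4096 = 54.5 hours

54.5 hours


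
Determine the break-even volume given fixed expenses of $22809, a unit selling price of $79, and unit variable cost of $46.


Formula: BEQ = Fixed Costs / (Price - Variable Cost)
Contribution margin = $79 - $46 = $33/unit
BEQ = ceil($22809 / $33/unit) = ceil(691.18) = 692 units

692 units


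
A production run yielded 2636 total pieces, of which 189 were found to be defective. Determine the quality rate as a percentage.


Formula: Quality Rate = Good Pieces / Total Pieces * 100
Good pieces = 2636 - 189 = 2447
QR = 2447 / 2636 * 100 = 92.8%

92.8%


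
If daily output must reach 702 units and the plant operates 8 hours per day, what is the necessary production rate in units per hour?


Formula: Production Rate = Daily Demand / Available Hours
Rate = 702 units/day / 8 hours/day
Rate = 87.8 units/hour

87.8 units/hour


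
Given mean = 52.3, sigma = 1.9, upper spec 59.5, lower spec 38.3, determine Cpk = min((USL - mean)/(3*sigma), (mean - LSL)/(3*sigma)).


Cpu = (59.5 - 52.3) / (3 * 1.9) = 1.26
Cpl = (52.3 - 38.3) / (3 * 1.9) = 2.46
Cpk = min(1.26, 2.46) = 1.26

1.26


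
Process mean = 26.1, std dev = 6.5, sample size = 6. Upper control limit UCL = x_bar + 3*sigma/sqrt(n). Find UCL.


UCL = 26.1 + 3 * 6.5 / sqrt(6)

34.06


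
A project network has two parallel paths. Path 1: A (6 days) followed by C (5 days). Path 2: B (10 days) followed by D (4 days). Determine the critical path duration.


Path 1 = 6 + 5 = 11 days
Path 2 = 10 + 4 = 14 days
Duration = max(11, 14) = 14 days

14 days


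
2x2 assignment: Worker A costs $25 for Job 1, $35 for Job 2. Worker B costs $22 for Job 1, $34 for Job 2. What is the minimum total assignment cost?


Option 1: A->1 + B->2 = $25 + $34 = $59
Option 2: A->2 + B->1 = $35 + $22 = $57
Min cost = min($59, $57) = $57

$57


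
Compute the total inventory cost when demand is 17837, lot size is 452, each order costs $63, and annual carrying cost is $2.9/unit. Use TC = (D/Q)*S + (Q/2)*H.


TC = 17837/452 * 63 + 452/2 * 2.9

$3141.53


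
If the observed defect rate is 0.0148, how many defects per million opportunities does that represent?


DPMO = defect_rate * 1000000 = 0.0148 * 1000000

14800


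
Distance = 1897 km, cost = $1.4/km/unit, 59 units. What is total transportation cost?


TC = dist * cost * units = 1897 * 1.4 * 59 = $156692.20

$156692.20


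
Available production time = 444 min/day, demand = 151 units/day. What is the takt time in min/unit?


Formula: Takt Time = Available Production Time / Customer Demand
Takt = 444 min/day / 151 units/day
Takt = 2.94 min/unit

2.94 min/unit


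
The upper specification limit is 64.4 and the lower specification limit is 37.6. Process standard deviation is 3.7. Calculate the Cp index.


Cp = (64.4 - 37.6) / (6 * 3.7)

1.21
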